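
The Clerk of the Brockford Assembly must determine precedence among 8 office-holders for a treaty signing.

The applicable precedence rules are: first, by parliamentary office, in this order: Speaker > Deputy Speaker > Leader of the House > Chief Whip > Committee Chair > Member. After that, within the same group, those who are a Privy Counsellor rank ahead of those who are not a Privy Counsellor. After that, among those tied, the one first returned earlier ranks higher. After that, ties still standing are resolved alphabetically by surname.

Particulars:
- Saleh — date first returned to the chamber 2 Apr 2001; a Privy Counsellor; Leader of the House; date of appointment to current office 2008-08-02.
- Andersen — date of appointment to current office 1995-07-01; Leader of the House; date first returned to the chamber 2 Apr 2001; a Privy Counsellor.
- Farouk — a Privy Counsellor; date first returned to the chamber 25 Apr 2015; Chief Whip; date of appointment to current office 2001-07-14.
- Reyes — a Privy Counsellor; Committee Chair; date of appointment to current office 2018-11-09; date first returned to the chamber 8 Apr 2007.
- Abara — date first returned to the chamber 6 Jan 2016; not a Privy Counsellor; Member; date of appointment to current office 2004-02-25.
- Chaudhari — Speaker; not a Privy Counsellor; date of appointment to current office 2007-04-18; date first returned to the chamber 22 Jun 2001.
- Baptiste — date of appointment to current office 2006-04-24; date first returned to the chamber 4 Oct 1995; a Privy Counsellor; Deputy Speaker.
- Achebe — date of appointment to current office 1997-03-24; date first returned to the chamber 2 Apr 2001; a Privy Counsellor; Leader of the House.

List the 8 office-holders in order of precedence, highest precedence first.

By parliamentary office: Chaudhari (Speaker); then Baptiste (Deputy Speaker); then Achebe, Andersen and Saleh (Leader of the House); then Farouk (Chief Whip); then Reyes (Committee Chair); then Abara (Member).
Achebe, Andersen and Saleh are each a Privy Counsellor, so the next rule applies.
Achebe, Andersen and Saleh all have date first returned to the chamber 2 Apr 2001, so the next rule applies.
Among Achebe, Andersen and Saleh, alphabetically by surname: Achebe before Andersen before Saleh.
Full order: Chaudhari, Baptiste, Achebe, Andersen, Saleh, Farouk, Reyes, Abara.

Chaudhari, Baptiste, Achebe, Andersen, Saleh, Farouk, Reyes, Abara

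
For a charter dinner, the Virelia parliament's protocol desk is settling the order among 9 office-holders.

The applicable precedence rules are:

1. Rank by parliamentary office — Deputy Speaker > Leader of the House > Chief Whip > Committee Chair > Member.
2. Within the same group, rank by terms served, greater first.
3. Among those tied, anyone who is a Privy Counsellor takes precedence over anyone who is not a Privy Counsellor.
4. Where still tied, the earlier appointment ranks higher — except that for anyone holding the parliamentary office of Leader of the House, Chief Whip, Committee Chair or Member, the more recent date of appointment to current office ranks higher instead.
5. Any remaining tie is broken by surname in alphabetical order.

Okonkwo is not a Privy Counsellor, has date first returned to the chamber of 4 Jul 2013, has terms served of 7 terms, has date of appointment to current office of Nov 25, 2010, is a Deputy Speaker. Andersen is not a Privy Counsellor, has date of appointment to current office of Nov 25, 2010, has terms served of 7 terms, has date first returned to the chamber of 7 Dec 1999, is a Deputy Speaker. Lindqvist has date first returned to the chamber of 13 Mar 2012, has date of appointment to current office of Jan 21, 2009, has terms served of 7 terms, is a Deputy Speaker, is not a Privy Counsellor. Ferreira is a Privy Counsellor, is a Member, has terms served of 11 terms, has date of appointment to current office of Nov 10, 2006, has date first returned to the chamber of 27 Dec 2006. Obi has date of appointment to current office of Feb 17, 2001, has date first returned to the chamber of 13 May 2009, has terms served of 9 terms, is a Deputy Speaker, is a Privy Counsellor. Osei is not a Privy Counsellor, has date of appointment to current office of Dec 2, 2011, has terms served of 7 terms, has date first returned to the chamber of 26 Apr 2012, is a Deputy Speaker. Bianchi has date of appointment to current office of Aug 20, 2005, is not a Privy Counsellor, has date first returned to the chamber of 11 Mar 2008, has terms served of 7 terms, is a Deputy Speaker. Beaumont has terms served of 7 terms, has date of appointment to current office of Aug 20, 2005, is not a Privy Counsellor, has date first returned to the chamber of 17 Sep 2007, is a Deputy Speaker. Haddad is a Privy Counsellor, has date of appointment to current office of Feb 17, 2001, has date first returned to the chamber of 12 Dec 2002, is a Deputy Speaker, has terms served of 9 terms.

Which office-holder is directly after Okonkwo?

By parliamentary office: Haddad, Obi, Beaumont, Bianchi, Lindqvist, Andersen, Okonkwo and Osei (Deputy Speaker); then Ferreira (Member).
Among Haddad, Obi, Beaumont, Bianchi, Lindqvist, Andersen, Okonkwo and Osei, by terms served (higher first): Haddad and Obi (9 terms) before Beaumont, Bianchi, Lindqvist, Andersen, Okonkwo and Osei (7 terms).
Haddad and Obi are each a Privy Counsellor, so the next rule applies.
Haddad and Obi both have date of appointment to current office Feb 17, 2001, so the next rule applies.
Among Haddad and Obi, alphabetically by surname: Haddad before Obi.
Beaumont, Bianchi, Lindqvist, Andersen, Okonkwo and Osei are each not a Privy Counsellor, so the next rule applies.
Among Beaumont, Bianchi, Lindqvist, Andersen, Okonkwo and Osei, by date of appointment to current office (earlier first): Beaumont and Bianchi (Aug 20, 2005) before Lindqvist (Jan 21, 2009) before Andersen and Okonkwo (Nov 25, 2010) before Osei (Dec 2, 2011).
Among Beaumont and Bianchi, alphabetically by surname: Beaumont before Bianchi.
Among Andersen and Okonkwo, alphabetically by surname: Andersen before Okonkwo.
Order: Haddad, Obi, Beaumont, Bianchi, Lindqvist, Andersen, Okonkwo, Osei, Ferreira.

Osei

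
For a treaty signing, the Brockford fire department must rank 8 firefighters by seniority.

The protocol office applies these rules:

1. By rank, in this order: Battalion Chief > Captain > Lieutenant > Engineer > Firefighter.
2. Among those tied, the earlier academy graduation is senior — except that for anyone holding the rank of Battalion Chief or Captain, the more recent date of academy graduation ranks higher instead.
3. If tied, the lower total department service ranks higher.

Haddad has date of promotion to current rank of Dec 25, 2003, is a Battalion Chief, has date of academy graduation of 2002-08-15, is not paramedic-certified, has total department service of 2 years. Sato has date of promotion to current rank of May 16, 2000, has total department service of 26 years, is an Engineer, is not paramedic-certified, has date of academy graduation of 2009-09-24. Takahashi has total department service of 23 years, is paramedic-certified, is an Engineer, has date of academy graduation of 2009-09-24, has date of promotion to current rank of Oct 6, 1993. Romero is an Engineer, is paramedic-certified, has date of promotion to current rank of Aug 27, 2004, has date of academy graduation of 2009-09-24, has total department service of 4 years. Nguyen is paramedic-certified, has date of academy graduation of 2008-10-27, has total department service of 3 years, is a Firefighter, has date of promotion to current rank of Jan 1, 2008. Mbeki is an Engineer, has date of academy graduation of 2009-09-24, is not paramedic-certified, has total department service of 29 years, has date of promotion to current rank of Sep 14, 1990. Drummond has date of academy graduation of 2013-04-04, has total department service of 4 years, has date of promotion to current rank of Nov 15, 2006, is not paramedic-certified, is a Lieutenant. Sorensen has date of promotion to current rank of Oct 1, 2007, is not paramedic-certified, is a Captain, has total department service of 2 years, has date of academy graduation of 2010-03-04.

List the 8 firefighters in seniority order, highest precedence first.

Haddad, Sorensen, Drummond, Romero, Takahashi, Sato, Mbeki, Nguyen

By rank: Haddad (Battalion Chief); then Sorensen (Captain); then Drummond (Lieutenant); then Romero, Takahashi, Sato and Mbeki (Engineer); then Nguyen (Firefighter).
Romero, Takahashi, Sato and Mbeki all have date of academy graduation 2009-09-24, so the next rule applies.
Among Romero, Takahashi, Sato and Mbeki, by total department service (lower first): Romero (4 years) before Takahashi (23 years) before Sato (26 years) before Mbeki (29 years).
Full order: Haddad, Sorensen, Drummond, Romero, Takahashi, Sato, Mbeki, Nguyen.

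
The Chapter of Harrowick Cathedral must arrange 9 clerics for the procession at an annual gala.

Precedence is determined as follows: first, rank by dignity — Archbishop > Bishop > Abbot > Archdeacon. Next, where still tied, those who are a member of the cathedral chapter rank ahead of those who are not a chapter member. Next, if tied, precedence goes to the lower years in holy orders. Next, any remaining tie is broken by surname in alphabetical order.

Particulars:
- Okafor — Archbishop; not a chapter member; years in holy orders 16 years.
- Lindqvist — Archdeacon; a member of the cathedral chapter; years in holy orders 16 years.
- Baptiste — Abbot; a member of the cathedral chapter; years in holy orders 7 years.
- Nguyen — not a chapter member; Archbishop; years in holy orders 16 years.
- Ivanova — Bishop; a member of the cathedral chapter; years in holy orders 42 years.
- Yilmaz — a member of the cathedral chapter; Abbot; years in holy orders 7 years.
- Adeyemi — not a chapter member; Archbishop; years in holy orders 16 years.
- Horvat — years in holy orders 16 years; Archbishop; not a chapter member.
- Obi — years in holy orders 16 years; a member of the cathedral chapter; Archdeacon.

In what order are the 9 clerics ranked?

By dignity: Adeyemi, Horvat, Nguyen and Okafor (Archbishop); then Ivanova (Bishop); then Baptiste and Yilmaz (Abbot); then Lindqvist and Obi (Archdeacon).
Adeyemi, Horvat, Nguyen and Okafor are each not a chapter member, so the next rule applies.
Adeyemi, Horvat, Nguyen and Okafor all have years in holy orders 16 years, so the next rule applies.
Among Adeyemi, Horvat, Nguyen and Okafor, alphabetically by surname: Adeyemi before Horvat before Nguyen before Okafor.
Baptiste and Yilmaz are each a member of the cathedral chapter, so the next rule applies.
Baptiste and Yilmaz both have years in holy orders 7 years, so the next rule applies.
Among Baptiste and Yilmaz, alphabetically by surname: Baptiste before Yilmaz.
Lindqvist and Obi are each a member of the cathedral chapter, so the next rule applies.
Lindqvist and Obi both have years in holy orders 16 years, so the next rule applies.
Among Lindqvist and Obi, alphabetically by surname: Lindqvist before Obi.
Full order: Adeyemi, Horvat, Nguyen, Okafor, Ivanova, Baptiste, Yilmaz, Lindqvist, Obi.

Adeyemi, Horvat, Nguyen, Okafor, Ivanova, Baptiste, Yilmaz, Lindqvist, Obi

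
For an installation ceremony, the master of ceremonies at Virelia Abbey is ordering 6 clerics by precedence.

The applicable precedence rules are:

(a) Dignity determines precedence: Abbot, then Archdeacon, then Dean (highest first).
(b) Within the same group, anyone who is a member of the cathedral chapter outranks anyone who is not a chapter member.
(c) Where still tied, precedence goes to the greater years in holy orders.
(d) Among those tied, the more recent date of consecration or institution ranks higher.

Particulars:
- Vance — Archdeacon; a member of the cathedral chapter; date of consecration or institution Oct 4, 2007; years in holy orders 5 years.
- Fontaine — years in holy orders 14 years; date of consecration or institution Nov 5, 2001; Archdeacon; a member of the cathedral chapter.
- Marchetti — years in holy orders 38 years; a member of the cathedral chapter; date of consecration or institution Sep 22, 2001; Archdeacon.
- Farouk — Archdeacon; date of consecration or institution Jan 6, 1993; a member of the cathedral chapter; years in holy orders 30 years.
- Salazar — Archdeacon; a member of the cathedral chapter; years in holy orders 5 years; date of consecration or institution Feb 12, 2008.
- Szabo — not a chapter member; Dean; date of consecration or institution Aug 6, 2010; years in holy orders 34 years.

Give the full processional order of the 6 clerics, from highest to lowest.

Marchetti, Farouk, Fontaine, Salazar, Vance, Szabo

By dignity: Marchetti, Farouk, Fontaine, Salazar and Vance (Archdeacon); then Szabo (Dean).
Marchetti, Farouk, Fontaine, Salazar and Vance are each a member of the cathedral chapter, so the next rule applies.
Among Marchetti, Farouk, Fontaine, Salazar and Vance, by years in holy orders (higher first): Marchetti (38 years) before Farouk (30 years) before Fontaine (14 years) before Salazar and Vance (5 years).
Among Salazar and Vance, by date of consecration or institution (later first): Salazar (Feb 12, 2008) before Vance (Oct 4, 2007).
Full order: Marchetti, Farouk, Fontaine, Salazar, Vance, Szabo.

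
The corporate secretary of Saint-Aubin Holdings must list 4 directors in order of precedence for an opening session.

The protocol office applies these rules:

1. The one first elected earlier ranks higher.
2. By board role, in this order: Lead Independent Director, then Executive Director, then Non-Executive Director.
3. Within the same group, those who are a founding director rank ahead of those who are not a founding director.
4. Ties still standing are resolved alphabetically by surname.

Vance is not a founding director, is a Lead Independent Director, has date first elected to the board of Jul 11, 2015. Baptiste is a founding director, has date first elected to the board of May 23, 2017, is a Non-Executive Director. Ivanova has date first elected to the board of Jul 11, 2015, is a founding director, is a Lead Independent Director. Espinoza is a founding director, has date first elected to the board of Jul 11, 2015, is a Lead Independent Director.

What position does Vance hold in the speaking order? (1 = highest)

By date first elected to the board (earlier first): Espinoza, Ivanova and Vance (each Jul 11, 2015); then Baptiste (May 23, 2017).
Espinoza, Ivanova and Vance are each Lead Independent Director, so the next rule applies.
Among Espinoza, Ivanova and Vance, a founding director before not a founding director: Espinoza and Ivanova (a founding director) before Vance (not a founding director).
Among Espinoza and Ivanova, alphabetically by surname: Espinoza before Ivanova.
Order: Espinoza, Ivanova, Vance, Baptiste. So position 3.

3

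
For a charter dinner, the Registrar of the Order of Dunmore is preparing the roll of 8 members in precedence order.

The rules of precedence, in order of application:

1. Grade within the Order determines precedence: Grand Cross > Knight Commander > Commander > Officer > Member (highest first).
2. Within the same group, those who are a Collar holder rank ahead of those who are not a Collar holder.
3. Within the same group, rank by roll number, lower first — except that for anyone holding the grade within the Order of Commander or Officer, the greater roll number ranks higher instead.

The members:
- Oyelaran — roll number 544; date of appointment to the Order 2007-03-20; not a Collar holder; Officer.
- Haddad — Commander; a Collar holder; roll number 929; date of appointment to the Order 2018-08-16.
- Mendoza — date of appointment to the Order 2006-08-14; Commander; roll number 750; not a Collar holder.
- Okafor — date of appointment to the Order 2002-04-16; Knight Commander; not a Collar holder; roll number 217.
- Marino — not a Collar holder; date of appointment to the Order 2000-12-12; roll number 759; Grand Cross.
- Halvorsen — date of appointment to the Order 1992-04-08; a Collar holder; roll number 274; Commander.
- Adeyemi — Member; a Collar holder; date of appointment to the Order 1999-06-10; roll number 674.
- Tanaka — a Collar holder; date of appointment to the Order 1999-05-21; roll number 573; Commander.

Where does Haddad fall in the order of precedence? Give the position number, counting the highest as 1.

3

By grade within the Order: Marino (Grand Cross); then Okafor (Knight Commander); then Haddad, Tanaka, Halvorsen and Mendoza (Commander); then Oyelaran (Officer); then Adeyemi (Member).
Among Haddad, Tanaka, Halvorsen and Mendoza, a Collar holder before not a Collar holder: Haddad, Tanaka and Halvorsen (a Collar holder) before Mendoza (not a Collar holder).
Among Haddad, Tanaka and Halvorsen, by roll number (higher first) (reversed rule for this group): Haddad (929) before Tanaka (573) before Halvorsen (274).
Order: Marino, Okafor, Haddad, Tanaka, Halvorsen, Mendoza, Oyelaran, Adeyemi. So position 3.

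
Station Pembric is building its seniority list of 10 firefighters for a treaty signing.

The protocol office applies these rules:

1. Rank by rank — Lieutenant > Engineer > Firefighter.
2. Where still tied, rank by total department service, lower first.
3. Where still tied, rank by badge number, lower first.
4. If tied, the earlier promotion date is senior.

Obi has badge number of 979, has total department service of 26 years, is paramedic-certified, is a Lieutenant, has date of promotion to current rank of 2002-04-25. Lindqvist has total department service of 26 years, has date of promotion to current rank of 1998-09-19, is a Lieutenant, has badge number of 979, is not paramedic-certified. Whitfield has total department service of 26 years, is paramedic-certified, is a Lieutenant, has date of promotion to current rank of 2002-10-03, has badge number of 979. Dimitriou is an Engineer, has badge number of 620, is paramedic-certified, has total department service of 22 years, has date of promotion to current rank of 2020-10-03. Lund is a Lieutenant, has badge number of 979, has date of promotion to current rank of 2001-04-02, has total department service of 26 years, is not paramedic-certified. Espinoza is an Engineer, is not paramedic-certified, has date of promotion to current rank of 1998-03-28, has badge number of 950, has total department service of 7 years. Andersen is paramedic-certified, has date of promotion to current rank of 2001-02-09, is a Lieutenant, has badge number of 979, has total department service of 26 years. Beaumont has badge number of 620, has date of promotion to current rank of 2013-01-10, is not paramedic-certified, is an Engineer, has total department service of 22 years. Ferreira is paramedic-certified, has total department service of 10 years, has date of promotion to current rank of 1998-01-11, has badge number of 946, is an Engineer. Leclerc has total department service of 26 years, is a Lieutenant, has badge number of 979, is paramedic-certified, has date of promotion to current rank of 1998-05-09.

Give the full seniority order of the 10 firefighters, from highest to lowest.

By rank: Leclerc, Lindqvist, Andersen, Lund, Obi and Whitfield (Lieutenant); then Espinoza, Ferreira, Beaumont and Dimitriou (Engineer).
Leclerc, Lindqvist, Andersen, Lund, Obi and Whitfield all have total department service 26 years, so the next rule applies.
Leclerc, Lindqvist, Andersen, Lund, Obi and Whitfield all have badge number 979, so the next rule applies.
Among Leclerc, Lindqvist, Andersen, Lund, Obi and Whitfield, by date of promotion to current rank (earlier first): Leclerc (1998-05-09) before Lindqvist (1998-09-19) before Andersen (2001-02-09) before Lund (2001-04-02) before Obi (2002-04-25) before Whitfield (2002-10-03).
Among Espinoza, Ferreira, Beaumont and Dimitriou, by total department service (lower first): Espinoza (7 years) before Ferreira (10 years) before Beaumont and Dimitriou (22 years).
Beaumont and Dimitriou both have badge number 620, so the next rule applies.
Among Beaumont and Dimitriou, by date of promotion to current rank (earlier first): Beaumont (2013-01-10) before Dimitriou (2020-10-03).
Full order: Leclerc, Lindqvist, Andersen, Lund, Obi, Whitfield, Espinoza, Ferreira, Beaumont, Dimitriou.

Leclerc, Lindqvist, Andersen, Lund, Obi, Whitfield, Espinoza, Ferreira, Beaumont, Dimitriou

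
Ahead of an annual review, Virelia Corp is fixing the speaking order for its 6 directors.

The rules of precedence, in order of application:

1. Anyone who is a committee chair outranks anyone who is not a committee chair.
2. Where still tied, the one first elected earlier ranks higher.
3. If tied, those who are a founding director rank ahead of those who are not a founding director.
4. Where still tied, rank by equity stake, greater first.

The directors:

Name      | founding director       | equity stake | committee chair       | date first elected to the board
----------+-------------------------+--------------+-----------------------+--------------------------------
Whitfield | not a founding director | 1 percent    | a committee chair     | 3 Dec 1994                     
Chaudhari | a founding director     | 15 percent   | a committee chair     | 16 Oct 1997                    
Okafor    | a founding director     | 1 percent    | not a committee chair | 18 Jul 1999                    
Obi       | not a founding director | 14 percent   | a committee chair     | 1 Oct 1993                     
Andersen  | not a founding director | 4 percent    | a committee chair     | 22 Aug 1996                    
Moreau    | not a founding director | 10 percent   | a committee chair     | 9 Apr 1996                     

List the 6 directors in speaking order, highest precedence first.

By the first rule: Obi, Whitfield, Moreau, Andersen and Chaudhari (each a committee chair); then Okafor (not a committee chair).
Among Obi, Whitfield, Moreau, Andersen and Chaudhari, by date first elected to the board (earlier first): Obi (1 Oct 1993) before Whitfield (3 Dec 1994) before Moreau (9 Apr 1996) before Andersen (22 Aug 1996) before Chaudhari (16 Oct 1997).
Full order: Obi, Whitfield, Moreau, Andersen, Chaudhari, Okafor.

Obi, Whitfield, Moreau, Andersen, Chaudhari, Okafor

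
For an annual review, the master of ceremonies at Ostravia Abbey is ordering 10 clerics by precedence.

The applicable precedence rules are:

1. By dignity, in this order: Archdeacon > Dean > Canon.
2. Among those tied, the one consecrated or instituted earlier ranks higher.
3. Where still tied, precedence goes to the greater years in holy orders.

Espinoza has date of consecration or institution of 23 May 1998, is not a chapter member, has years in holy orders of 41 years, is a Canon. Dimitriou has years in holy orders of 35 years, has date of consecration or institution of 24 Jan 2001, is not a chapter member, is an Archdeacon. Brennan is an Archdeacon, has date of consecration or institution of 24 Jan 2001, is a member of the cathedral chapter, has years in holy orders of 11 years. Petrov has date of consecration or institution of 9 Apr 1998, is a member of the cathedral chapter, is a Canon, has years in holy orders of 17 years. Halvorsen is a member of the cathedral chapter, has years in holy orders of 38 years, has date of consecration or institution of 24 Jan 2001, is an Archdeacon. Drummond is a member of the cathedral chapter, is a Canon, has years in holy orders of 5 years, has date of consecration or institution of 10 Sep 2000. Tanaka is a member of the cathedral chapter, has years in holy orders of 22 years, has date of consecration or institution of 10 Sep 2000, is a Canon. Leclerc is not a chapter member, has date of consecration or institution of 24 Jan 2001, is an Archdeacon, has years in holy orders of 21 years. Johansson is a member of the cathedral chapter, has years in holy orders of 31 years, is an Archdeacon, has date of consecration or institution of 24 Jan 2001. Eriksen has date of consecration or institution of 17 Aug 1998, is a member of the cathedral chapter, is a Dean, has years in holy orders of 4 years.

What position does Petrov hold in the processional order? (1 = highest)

7

By dignity: Halvorsen, Dimitriou, Johansson, Leclerc and Brennan (Archdeacon); then Eriksen (Dean); then Petrov, Espinoza, Tanaka and Drummond (Canon).
Halvorsen, Dimitriou, Johansson, Leclerc and Brennan all have date of consecration or institution 24 Jan 2001, so the next rule applies.
Among Halvorsen, Dimitriou, Johansson, Leclerc and Brennan, by years in holy orders (higher first): Halvorsen (38 years) before Dimitriou (35 years) before Johansson (31 years) before Leclerc (21 years) before Brennan (11 years).
Among Petrov, Espinoza, Tanaka and Drummond, by date of consecration or institution (earlier first): Petrov (9 Apr 1998) before Espinoza (23 May 1998) before Tanaka and Drummond (10 Sep 2000).
Among Tanaka and Drummond, by years in holy orders (higher first): Tanaka (22 years) before Drummond (5 years).
Order: Halvorsen, Dimitriou, Johansson, Leclerc, Brennan, Eriksen, Petrov, Espinoza, Tanaka, Drummond. So position 7.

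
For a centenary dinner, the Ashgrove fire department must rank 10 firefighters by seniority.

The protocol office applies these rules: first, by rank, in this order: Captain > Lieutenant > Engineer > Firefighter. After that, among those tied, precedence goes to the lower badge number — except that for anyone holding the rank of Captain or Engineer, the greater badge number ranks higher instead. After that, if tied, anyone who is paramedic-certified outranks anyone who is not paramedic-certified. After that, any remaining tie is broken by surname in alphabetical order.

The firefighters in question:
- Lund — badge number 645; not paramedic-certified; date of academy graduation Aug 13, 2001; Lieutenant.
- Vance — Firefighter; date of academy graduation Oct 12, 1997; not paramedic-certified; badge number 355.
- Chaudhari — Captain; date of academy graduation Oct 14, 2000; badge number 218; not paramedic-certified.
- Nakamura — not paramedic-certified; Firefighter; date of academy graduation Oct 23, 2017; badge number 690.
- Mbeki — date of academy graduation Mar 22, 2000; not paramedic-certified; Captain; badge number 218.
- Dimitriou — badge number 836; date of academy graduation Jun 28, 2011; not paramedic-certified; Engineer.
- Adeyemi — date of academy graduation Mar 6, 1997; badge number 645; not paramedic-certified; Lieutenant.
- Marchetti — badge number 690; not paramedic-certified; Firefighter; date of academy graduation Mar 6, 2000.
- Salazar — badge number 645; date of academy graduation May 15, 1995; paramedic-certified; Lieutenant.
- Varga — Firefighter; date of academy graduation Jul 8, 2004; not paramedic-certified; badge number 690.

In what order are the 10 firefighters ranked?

By rank: Chaudhari and Mbeki (Captain); then Salazar, Adeyemi and Lund (Lieutenant); then Dimitriou (Engineer); then Vance, Marchetti, Nakamura and Varga (Firefighter).
Chaudhari and Mbeki both have badge number 218, so the next rule applies.
Chaudhari and Mbeki are each not paramedic-certified, so the next rule applies.
Among Chaudhari and Mbeki, alphabetically by surname: Chaudhari before Mbeki.
Salazar, Adeyemi and Lund all have badge number 645, so the next rule applies.
Among Salazar, Adeyemi and Lund, paramedic-certified before not paramedic-certified: Salazar (paramedic-certified) before Adeyemi and Lund (not paramedic-certified).
Among Adeyemi and Lund, alphabetically by surname: Adeyemi before Lund.
Among Vance, Marchetti, Nakamura and Varga, by badge number (lower first): Vance (355) before Marchetti, Nakamura and Varga (690).
Marchetti, Nakamura and Varga are each not paramedic-certified, so the next rule applies.
Among Marchetti, Nakamura and Varga, alphabetically by surname: Marchetti before Nakamura before Varga.
Full order: Chaudhari, Mbeki, Salazar, Adeyemi, Lund, Dimitriou, Vance, Marchetti, Nakamura, Varga.

Chaudhari, Mbeki, Salazar, Adeyemi, Lund, Dimitriou, Vance, Marchetti, Nakamura, Varga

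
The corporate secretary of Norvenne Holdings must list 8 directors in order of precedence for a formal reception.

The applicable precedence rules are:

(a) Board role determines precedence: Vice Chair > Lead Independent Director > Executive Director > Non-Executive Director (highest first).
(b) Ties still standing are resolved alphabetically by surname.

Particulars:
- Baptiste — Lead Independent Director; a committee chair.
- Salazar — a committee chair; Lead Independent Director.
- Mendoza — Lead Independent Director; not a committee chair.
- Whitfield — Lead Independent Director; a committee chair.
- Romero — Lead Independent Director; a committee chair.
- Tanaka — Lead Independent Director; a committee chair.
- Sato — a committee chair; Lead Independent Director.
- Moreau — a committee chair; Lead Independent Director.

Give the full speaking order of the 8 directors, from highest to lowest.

By board role: Baptiste, Mendoza, Moreau, Romero, Salazar, Sato, Tanaka and Whitfield (Lead Independent Director).
Among Baptiste, Mendoza, Moreau, Romero, Salazar, Sato, Tanaka and Whitfield, alphabetically by surname: Baptiste before Mendoza before Moreau before Romero before Salazar before Sato before Tanaka before Whitfield.
Full order: Baptiste, Mendoza, Moreau, Romero, Salazar, Sato, Tanaka, Whitfield.

Baptiste, Mendoza, Moreau, Romero, Salazar, Sato, Tanaka, Whitfield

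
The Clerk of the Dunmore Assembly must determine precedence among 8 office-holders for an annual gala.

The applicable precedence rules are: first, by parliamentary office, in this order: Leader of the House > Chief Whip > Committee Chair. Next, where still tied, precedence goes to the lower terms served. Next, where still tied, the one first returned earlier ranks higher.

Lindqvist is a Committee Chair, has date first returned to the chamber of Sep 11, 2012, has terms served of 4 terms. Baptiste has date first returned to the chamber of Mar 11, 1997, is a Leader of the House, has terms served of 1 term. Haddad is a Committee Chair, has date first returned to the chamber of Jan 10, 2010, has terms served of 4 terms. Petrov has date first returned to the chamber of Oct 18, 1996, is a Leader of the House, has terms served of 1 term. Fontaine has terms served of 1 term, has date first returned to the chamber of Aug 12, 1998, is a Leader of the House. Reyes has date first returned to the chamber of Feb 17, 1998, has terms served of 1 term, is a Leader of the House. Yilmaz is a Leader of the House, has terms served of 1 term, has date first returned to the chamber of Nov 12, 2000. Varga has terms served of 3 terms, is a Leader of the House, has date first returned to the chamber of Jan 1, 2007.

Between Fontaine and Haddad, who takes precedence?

Fontaine

By parliamentary office: Petrov, Baptiste, Reyes, Fontaine, Yilmaz and Varga (Leader of the House); then Haddad and Lindqvist (Committee Chair).
Among Petrov, Baptiste, Reyes, Fontaine, Yilmaz and Varga, by terms served (lower first): Petrov, Baptiste, Reyes, Fontaine and Yilmaz (1 term) before Varga (3 terms).
Among Petrov, Baptiste, Reyes, Fontaine and Yilmaz, by date first returned to the chamber (earlier first): Petrov (Oct 18, 1996) before Baptiste (Mar 11, 1997) before Reyes (Feb 17, 1998) before Fontaine (Aug 12, 1998) before Yilmaz (Nov 12, 2000).
Haddad and Lindqvist both have terms served 4 terms, so the next rule applies.
Among Haddad and Lindqvist, by date first returned to the chamber (earlier first): Haddad (Jan 10, 2010) before Lindqvist (Sep 11, 2012).
So Fontaine takes precedence.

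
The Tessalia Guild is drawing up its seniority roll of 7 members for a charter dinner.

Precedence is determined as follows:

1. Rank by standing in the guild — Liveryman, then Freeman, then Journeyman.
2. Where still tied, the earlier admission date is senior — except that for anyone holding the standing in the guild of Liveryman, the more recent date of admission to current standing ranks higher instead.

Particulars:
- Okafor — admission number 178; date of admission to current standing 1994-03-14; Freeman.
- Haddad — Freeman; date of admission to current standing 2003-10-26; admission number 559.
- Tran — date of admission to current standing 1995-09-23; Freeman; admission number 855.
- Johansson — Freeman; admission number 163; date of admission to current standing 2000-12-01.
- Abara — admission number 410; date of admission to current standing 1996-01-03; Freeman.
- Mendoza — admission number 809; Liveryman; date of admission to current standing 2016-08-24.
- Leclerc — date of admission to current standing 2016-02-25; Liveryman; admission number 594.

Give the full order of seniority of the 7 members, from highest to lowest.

Mendoza, Leclerc, Okafor, Tran, Abara, Johansson, Haddad

By standing in the guild: Mendoza and Leclerc (Liveryman); then Okafor, Tran, Abara, Johansson and Haddad (Freeman).
Among Mendoza and Leclerc, by date of admission to current standing (later first) (reversed rule for this group): Mendoza (2016-08-24) before Leclerc (2016-02-25).
Among Okafor, Tran, Abara, Johansson and Haddad, by date of admission to current standing (earlier first): Okafor (1994-03-14) before Tran (1995-09-23) before Abara (1996-01-03) before Johansson (2000-12-01) before Haddad (2003-10-26).
Full order: Mendoza, Leclerc, Okafor, Tran, Abara, Johansson, Haddad.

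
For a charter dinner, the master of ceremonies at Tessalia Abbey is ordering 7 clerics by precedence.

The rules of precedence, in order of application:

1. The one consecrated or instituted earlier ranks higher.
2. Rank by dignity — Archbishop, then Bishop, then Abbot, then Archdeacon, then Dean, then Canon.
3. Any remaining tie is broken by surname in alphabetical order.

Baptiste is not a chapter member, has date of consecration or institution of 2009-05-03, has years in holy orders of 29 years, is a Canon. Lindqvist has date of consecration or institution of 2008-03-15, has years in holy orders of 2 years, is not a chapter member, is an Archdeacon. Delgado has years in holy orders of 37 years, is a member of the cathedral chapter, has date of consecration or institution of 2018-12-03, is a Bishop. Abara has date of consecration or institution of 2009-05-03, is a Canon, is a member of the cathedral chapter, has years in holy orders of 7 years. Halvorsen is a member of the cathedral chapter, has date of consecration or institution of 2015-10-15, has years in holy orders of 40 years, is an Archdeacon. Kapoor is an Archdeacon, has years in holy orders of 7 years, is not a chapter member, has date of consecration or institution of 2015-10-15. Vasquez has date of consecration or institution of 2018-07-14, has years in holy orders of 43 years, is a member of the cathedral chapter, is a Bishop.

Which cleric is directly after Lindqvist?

Abara

By date of consecration or institution (earlier first): Lindqvist (2008-03-15); then Abara and Baptiste (both 2009-05-03); then Halvorsen and Kapoor (both 2015-10-15); then Vasquez (2018-07-14); then Delgado (2018-12-03).
Abara and Baptiste are each Canon, so the next rule applies.
Among Abara and Baptiste, alphabetically by surname: Abara before Baptiste.
Halvorsen and Kapoor are each Archdeacon, so the next rule applies.
Among Halvorsen and Kapoor, alphabetically by surname: Halvorsen before Kapoor.
Order: Lindqvist, Abara, Baptiste, Halvorsen, Kapoor, Vasquez, Delgado.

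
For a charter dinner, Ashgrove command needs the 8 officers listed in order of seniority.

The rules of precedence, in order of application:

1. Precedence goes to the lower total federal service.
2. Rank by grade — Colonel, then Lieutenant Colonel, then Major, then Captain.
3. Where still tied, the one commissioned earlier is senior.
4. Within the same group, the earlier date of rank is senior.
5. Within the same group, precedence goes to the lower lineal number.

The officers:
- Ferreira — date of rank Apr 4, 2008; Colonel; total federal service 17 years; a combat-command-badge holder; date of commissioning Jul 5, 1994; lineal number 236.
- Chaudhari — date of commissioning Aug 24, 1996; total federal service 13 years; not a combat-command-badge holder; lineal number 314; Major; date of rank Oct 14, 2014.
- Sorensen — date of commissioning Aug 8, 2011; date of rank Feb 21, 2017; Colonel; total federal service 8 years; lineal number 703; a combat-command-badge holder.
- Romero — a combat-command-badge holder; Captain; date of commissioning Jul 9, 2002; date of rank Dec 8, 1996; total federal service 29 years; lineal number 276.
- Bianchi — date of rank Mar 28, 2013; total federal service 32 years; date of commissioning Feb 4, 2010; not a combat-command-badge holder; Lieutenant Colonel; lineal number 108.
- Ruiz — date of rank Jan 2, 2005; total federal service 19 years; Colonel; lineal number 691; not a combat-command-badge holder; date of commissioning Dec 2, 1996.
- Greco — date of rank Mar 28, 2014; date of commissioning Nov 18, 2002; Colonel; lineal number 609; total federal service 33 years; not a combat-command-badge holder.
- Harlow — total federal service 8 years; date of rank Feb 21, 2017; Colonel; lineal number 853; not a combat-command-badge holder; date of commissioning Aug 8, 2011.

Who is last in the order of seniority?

Greco

By total federal service (lower first): Sorensen and Harlow (both 8 years); then Chaudhari (13 years); then Ferreira (17 years); then Ruiz (19 years); then Romero (29 years); then Bianchi (32 years); then Greco (33 years).
Sorensen and Harlow are each Colonel, so the next rule applies.
Sorensen and Harlow both have date of commissioning Aug 8, 2011, so the next rule applies.
Sorensen and Harlow both have date of rank Feb 21, 2017, so the next rule applies.
Among Sorensen and Harlow, by lineal number (lower first): Sorensen (703) before Harlow (853).
Order: Sorensen, Harlow, Chaudhari, Ferreira, Ruiz, Romero, Bianchi, Greco.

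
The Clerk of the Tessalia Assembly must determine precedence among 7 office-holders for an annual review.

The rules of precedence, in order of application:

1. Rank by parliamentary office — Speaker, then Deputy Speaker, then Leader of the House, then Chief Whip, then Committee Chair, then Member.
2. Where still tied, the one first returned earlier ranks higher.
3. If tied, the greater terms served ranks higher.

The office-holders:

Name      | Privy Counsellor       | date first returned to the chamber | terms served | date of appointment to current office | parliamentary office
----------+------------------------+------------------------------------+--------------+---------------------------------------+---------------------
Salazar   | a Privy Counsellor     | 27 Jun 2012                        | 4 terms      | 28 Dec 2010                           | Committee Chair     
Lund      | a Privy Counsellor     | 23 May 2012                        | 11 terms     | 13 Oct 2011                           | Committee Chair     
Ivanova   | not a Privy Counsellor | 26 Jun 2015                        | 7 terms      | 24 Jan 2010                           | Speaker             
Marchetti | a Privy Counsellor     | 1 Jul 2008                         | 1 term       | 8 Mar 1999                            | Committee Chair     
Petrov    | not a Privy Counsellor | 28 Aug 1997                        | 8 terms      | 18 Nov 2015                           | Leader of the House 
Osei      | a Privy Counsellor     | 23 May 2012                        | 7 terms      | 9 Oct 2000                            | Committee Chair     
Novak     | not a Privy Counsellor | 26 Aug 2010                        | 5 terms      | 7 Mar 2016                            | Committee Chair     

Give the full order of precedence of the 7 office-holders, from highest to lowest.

Ivanova, Petrov, Marchetti, Novak, Lund, Osei, Salazar

By parliamentary office: Ivanova (Speaker); then Petrov (Leader of the House); then Marchetti, Novak, Lund, Osei and Salazar (Committee Chair).
Among Marchetti, Novak, Lund, Osei and Salazar, by date first returned to the chamber (earlier first): Marchetti (1 Jul 2008) before Novak (26 Aug 2010) before Lund and Osei (23 May 2012) before Salazar (27 Jun 2012).
Among Lund and Osei, by terms served (higher first): Lund (11 terms) before Osei (7 terms).
Full order: Ivanova, Petrov, Marchetti, Novak, Lund, Osei, Salazar.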